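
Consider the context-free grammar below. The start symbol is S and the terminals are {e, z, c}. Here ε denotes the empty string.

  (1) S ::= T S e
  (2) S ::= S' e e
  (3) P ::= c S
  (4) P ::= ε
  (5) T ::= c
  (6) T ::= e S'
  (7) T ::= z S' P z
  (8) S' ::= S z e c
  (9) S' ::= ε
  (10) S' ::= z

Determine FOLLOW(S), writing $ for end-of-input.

FIRST(P) = {ε, c}
FIRST(T) = {c, e, z}
FIRST(S) = {c, e, z}  (via T S e, S' e e)
FIRST(S') = {ε, c, e, z}  (via S z e c)
FOLLOW(S) includes $ since S is the start symbol.
FOLLOW(P): in T::=z S' P z, P is followed by z with FIRST {z}. Thus FOLLOW(P) = {z}.
FOLLOW(S): in S::=T S e, S is followed by e with FIRST {e}; in P::=c S, the suffix after S is empty, so FOLLOW(S) ⊇ FOLLOW(P) = {z}; in S'::=S z e c, S is followed by z e c with FIRST {z}. Thus FOLLOW(S) = {$, e, z}.
FOLLOW(T): in S::=T S e, T is followed by S e with FIRST {c, e, z}. Thus FOLLOW(T) = {c, e, z}.
FOLLOW(S'): in S::=S' e e, S' is followed by e e with FIRST {e}; in T::=e S', the suffix after S' is empty, so FOLLOW(S') ⊇ FOLLOW(T) = {c, e, z}; in T::=z S' P z, S' is followed by P z with FIRST {c, z}. Thus FOLLOW(S') = {c, e, z}.

{$, e, z}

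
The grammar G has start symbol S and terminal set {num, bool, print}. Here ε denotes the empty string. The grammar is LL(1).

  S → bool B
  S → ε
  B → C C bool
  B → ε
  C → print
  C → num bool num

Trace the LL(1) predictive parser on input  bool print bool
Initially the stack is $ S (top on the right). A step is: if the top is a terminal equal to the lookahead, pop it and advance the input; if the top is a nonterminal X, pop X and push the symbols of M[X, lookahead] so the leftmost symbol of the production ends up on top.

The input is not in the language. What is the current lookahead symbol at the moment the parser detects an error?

bool

     Stack           Input              Action
  1  $ S             bool print bool $  expand S → bool B
  2  $ B bool        bool print bool $  match bool
  3  $ B             print bool $       expand B → C C bool
  4  $ bool C C      print bool $       expand C → print
  5  $ bool C print  print bool $       match print
  6  $ bool C        bool $             error: M[C, bool] is empty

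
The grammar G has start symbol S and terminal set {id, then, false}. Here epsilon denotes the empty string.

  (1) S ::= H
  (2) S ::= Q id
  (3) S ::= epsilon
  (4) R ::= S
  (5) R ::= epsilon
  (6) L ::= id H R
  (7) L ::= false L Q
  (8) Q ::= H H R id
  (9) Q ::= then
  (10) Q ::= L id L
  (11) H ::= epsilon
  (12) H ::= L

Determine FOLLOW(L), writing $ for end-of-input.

{$, false, id, then}

FIRST(L) = {false, id}
FIRST(H) = {epsilon, false, id}  (via L)
FIRST(S) = {epsilon, false, id, then}  (via H, Q id)
FIRST(R) = {epsilon, false, id, then}  (via S)
FIRST(Q) = {false, id, then}  (via H H R id, L id L)
FOLLOW(S) includes $ since S is the start symbol.
FOLLOW(S): in R::=S, the suffix after S is empty, so FOLLOW(S) ⊇ FOLLOW(R) = {$, false, id, then}. Thus FOLLOW(S) = {$, false, id, then}.
FOLLOW(R): in L::=id H R, the suffix after R is empty, so FOLLOW(R) ⊇ FOLLOW(L) = {$, false, id, then}; in Q::=H H R id, R is followed by id with FIRST {id}. Thus FOLLOW(R) = {$, false, id, then}.
FOLLOW(L): in L::=false L Q, L is followed by Q with FIRST {false, id, then}; in Q::=L id L (occurrence 1), L is followed by id L with FIRST {id}; in Q::=L id L (occurrence 2), the suffix after L is empty, so FOLLOW(L) ⊇ FOLLOW(Q) = {$, false, id, then}; in H::=L, the suffix after L is empty, so FOLLOW(L) ⊇ FOLLOW(H) = {$, false, id, then}. Thus FOLLOW(L) = {$, false, id, then}.
FOLLOW(Q): in S::=Q id, Q is followed by id with FIRST {id}; in L::=false L Q, the suffix after Q is empty, so FOLLOW(Q) ⊇ FOLLOW(L) = {$, false, id, then}. Thus FOLLOW(Q) = {$, false, id, then}.
FOLLOW(H): in S::=H, the suffix after H is empty, so FOLLOW(H) ⊇ FOLLOW(S) = {$, false, id, then}; in L::=id H R, H is followed by R with FIRST {epsilon, false, id, then}; in L::=id H R, the suffix after H is nullable, so FOLLOW(H) ⊇ FOLLOW(L) = {$, false, id, then}; in Q::=H H R id (occurrence 1), H is followed by H R id with FIRST {false, id, then}; in Q::=H H R id (occurrence 2), H is followed by R id with FIRST {false, id, then}. Thus FOLLOW(H) = {$, false, id, then}.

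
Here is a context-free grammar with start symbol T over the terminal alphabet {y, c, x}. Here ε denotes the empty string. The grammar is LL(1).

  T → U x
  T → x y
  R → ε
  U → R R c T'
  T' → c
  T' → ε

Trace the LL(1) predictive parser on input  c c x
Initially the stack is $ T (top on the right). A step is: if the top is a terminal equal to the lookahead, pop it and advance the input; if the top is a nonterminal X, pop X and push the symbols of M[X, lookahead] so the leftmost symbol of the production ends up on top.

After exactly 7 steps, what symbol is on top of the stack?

x

step 1: stack=$ T  input=c c x $  — expand T → U x
step 2: stack=$ x U  input=c c x $  — expand U → R R c T'
step 3: stack=$ x T' c R R  input=c c x $  — expand R → ε
step 4: stack=$ x T' c R  input=c c x $  — expand R → ε
step 5: stack=$ x T' c  input=c c x $  — match c
step 6: stack=$ x T'  input=c x $  — expand T' → c
step 7: stack=$ x c  input=c x $  — match c
Stack after step 7: $ x (top = x).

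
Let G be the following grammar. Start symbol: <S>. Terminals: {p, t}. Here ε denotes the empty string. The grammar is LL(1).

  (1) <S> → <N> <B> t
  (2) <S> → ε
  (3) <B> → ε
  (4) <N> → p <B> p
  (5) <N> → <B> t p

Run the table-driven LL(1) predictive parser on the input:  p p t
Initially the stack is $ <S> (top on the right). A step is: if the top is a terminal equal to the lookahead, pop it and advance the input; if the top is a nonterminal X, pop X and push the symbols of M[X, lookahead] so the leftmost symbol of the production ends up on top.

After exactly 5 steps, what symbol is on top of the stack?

step 1: stack=$ <S>  input=p p t $  — expand <S> → <N> <B> t
step 2: stack=$ t <B> <N>  input=p p t $  — expand <N> → p <B> p
step 3: stack=$ t <B> p <B> p  input=p p t $  — match p
step 4: stack=$ t <B> p <B>  input=p t $  — expand <B> → ε
step 5: stack=$ t <B> p  input=p t $  — match p
Stack after step 5: $ t <B> (top = <B>).

<B>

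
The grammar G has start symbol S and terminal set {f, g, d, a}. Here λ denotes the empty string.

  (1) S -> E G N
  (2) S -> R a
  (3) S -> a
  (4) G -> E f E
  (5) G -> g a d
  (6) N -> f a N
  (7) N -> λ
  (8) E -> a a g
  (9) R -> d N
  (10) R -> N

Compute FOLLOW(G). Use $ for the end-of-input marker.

{$, f}

FIRST(N): from N->f a N we get {f}; from N->λ we get {λ}. So FIRST(N) = {λ, f}.
FIRST(E): from E->a a g we get {a}. So FIRST(E) = {a}.
FIRST(G): from G->E f E we get {a}; from G->g a d we get {g}. So FIRST(G) = {a, g}.
FIRST(R): from R->d N we get {d}; from R->N we get {λ, f}. So FIRST(R) = {λ, d, f}.
FIRST(S): from S->E G N we get {a}; from S->R a we get {a, d, f}; from S->a we get {a}. So FIRST(S) = {a, d, f}.
FOLLOW(S) includes $ since S is the start symbol.
FOLLOW(S): S appears on no right-hand side. Thus FOLLOW(S) = {$}.
FOLLOW(G): in S->E G N, G is followed by N with FIRST {λ, f}; in S->E G N, the suffix after G is nullable, so FOLLOW(G) ⊇ FOLLOW(S) = {$}. Thus FOLLOW(G) = {$, f}.
FOLLOW(E): in S->E G N, E is followed by G N with FIRST {a, g}; in G->E f E (occurrence 1), E is followed by f E with FIRST {f}; in G->E f E (occurrence 2), the suffix after E is empty, so FOLLOW(E) ⊇ FOLLOW(G) = {$, f}. Thus FOLLOW(E) = {$, a, f, g}.
FOLLOW(R): in S->R a, R is followed by a with FIRST {a}. Thus FOLLOW(R) = {a}.
FOLLOW(N): in S->E G N, the suffix after N is empty, so FOLLOW(N) ⊇ FOLLOW(S) = {$}; in N->f a N, the suffix after N is empty (adds nothing new); in R->d N, the suffix after N is empty, so FOLLOW(N) ⊇ FOLLOW(R) = {a}; in R->N, the suffix after N is empty, so FOLLOW(N) ⊇ FOLLOW(R) = {a}. Thus FOLLOW(N) = {$, a}.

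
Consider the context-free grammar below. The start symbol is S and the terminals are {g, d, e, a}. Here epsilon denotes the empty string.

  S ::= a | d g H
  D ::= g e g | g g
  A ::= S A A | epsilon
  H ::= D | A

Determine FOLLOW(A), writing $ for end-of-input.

{$, a, d}

FIRST(S) = {a, d}
FIRST(D) = {g}
FIRST(A) = {epsilon, a, d}  (via S A A)
FIRST(H) = {epsilon, a, d, g}  (via D, A)
FOLLOW(S) includes $ since S is the start symbol.
FOLLOW(S): in A::=S A A, S is followed by A A with FIRST {epsilon, a, d}; in A::=S A A, the suffix after S is nullable, so FOLLOW(S) ⊇ FOLLOW(A) = {$, a, d}. Thus FOLLOW(S) = {$, a, d}.
FOLLOW(H): in S::=d g H, the suffix after H is empty, so FOLLOW(H) ⊇ FOLLOW(S) = {$, a, d}. Thus FOLLOW(H) = {$, a, d}.
FOLLOW(D): in H::=D, the suffix after D is empty, so FOLLOW(D) ⊇ FOLLOW(H) = {$, a, d}. Thus FOLLOW(D) = {$, a, d}.
FOLLOW(A): in A::=S A A (occurrence 1), A is followed by A with FIRST {epsilon, a, d}; in A::=S A A (occurrence 1), the suffix after A is nullable (adds nothing new); in A::=S A A (occurrence 2), the suffix after A is empty (adds nothing new); in H::=A, the suffix after A is empty, so FOLLOW(A) ⊇ FOLLOW(H) = {$, a, d}. Thus FOLLOW(A) = {$, a, d}.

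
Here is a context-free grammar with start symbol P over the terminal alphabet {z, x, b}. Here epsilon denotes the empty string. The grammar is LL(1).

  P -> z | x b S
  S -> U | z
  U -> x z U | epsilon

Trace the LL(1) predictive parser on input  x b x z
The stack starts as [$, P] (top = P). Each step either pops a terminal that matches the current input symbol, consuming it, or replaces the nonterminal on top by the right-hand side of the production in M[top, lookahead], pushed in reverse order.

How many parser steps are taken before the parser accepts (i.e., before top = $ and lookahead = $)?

8

step 1: stack=$ P  input=x b x z $  — expand P -> x b S
step 2: stack=$ S b x  input=x b x z $  — match x
step 3: stack=$ S b  input=b x z $  — match b
step 4: stack=$ S  input=x z $  — expand S -> U
step 5: stack=$ U  input=x z $  — expand U -> x z U
step 6: stack=$ U z x  input=x z $  — match x
step 7: stack=$ U z  input=z $  — match z
step 8: stack=$ U  input=$  — expand U -> epsilon
Accept reached after 8 steps.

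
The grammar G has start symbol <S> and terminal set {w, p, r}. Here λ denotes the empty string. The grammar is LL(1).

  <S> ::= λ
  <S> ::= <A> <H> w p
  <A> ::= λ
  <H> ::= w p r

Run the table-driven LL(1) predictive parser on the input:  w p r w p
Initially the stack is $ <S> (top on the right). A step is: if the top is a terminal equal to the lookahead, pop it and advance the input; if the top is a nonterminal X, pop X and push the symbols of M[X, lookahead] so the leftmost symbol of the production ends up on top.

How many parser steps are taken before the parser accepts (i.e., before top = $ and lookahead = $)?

step 1: stack=$ <S>  input=w p r w p $  — expand <S> ::= <A> <H> w p
step 2: stack=$ p w <H> <A>  input=w p r w p $  — expand <A> ::= λ
step 3: stack=$ p w <H>  input=w p r w p $  — expand <H> ::= w p r
step 4: stack=$ p w r p w  input=w p r w p $  — match w
step 5: stack=$ p w r p  input=p r w p $  — match p
step 6: stack=$ p w r  input=r w p $  — match r
step 7: stack=$ p w  input=w p $  — match w
step 8: stack=$ p  input=p $  — match p
Accept reached after 8 steps.

8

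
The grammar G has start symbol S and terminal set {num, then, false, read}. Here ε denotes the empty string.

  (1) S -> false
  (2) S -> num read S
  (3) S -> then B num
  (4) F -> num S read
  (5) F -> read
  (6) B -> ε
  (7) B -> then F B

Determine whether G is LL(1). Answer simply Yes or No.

Yes

FIRST(S) = {false, num, then}
FIRST(F) = {num, read}
FIRST(B) = {ε, then}
FOLLOW(S) = {$, read}
FOLLOW(F) = {num, then}
FOLLOW(B) = {num}
Each cell of M receives at most one production.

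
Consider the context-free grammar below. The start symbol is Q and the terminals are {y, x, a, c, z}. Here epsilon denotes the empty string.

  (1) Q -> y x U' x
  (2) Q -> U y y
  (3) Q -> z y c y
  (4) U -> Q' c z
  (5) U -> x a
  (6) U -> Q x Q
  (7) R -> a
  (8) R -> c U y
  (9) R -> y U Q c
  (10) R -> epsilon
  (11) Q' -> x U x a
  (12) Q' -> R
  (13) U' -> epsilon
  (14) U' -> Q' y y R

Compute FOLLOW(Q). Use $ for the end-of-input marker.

{$, a, c, x, y, z}

FIRST(R) = {epsilon, a, c, y}
FIRST(Q') = {epsilon, a, c, x, y}  (via R)
FIRST(U') = {epsilon, a, c, x, y}  (via Q' y y R)
FIRST(Q) = {a, c, x, y, z}  (via U y y)
FIRST(U) = {a, c, x, y, z}  (via Q' c z, Q x Q)
FOLLOW(Q) includes $ since Q is the start symbol.
FOLLOW(U): in Q->U y y, U is followed by y y with FIRST {y}; in R->c U y, U is followed by y with FIRST {y}; in R->y U Q c, U is followed by Q c with FIRST {a, c, x, y, z}; in Q'->x U x a, U is followed by x a with FIRST {x}. Thus FOLLOW(U) = {a, c, x, y, z}.
FOLLOW(Q): in U->Q x Q (occurrence 1), Q is followed by x Q with FIRST {x}; in U->Q x Q (occurrence 2), the suffix after Q is empty, so FOLLOW(Q) ⊇ FOLLOW(U) = {a, c, x, y, z}; in R->y U Q c, Q is followed by c with FIRST {c}. Thus FOLLOW(Q) = {$, a, c, x, y, z}.
FOLLOW(Q'): in U->Q' c z, Q' is followed by c z with FIRST {c}; in U'->Q' y y R, Q' is followed by y y R with FIRST {y}. Thus FOLLOW(Q') = {c, y}.
FOLLOW(U'): in Q->y x U' x, U' is followed by x with FIRST {x}. Thus FOLLOW(U') = {x}.
FOLLOW(R): in Q'->R, the suffix after R is empty, so FOLLOW(R) ⊇ FOLLOW(Q') = {c, y}; in U'->Q' y y R, the suffix after R is empty, so FOLLOW(R) ⊇ FOLLOW(U') = {x}. Thus FOLLOW(R) = {c, x, y}.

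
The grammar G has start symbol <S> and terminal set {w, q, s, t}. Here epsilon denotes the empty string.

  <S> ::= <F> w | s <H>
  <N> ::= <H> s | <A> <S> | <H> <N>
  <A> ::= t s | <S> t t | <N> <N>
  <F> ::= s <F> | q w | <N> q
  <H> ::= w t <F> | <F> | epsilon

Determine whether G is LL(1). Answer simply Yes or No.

No

FIRST(<S>) = {q, s, t, w}
FIRST(<N>) = {q, s, t, w}
FIRST(<A>) = {q, s, t, w}
FIRST(<F>) = {q, s, t, w}
FIRST(<H>) = {epsilon, q, s, t, w}
FOLLOW(<S>) = {$, q, s, t, w}
FOLLOW(<N>) = {q, s, t, w}
FOLLOW(<A>) = {q, s, t, w}
FOLLOW(<F>) = {$, q, s, t, w}
FOLLOW(<H>) = {$, q, s, t, w}
Cell M[<A>, q] receives both <A> ::= <S> t t and <A> ::= <N> <N> — the grammar is not LL(1).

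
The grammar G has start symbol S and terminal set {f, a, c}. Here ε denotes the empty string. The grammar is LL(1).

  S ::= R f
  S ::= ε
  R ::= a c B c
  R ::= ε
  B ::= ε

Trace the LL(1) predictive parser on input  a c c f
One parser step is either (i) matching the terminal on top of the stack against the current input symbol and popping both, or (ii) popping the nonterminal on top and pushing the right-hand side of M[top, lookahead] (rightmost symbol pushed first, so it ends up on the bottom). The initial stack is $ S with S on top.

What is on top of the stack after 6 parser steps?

f

step 1: stack=$ S  input=a c c f $  — expand S ::= R f
step 2: stack=$ f R  input=a c c f $  — expand R ::= a c B c
step 3: stack=$ f c B c a  input=a c c f $  — match a
step 4: stack=$ f c B c  input=c c f $  — match c
step 5: stack=$ f c B  input=c f $  — expand B ::= ε
step 6: stack=$ f c  input=c f $  — match c
Stack after step 6: $ f (top = f).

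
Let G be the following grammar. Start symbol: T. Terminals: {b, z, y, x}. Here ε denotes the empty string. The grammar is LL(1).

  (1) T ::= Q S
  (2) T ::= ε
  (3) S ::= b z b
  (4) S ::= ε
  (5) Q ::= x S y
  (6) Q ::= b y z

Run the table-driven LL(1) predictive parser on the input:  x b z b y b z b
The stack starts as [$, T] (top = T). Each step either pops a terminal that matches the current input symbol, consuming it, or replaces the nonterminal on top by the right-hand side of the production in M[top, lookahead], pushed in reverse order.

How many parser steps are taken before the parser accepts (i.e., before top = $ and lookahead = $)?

12

      Stack        Input              Action
   1  $ T          x b z b y b z b $  expand T ::= Q S
   2  $ S Q        x b z b y b z b $  expand Q ::= x S y
   3  $ S y S x    x b z b y b z b $  match x
   4  $ S y S      b z b y b z b $    expand S ::= b z b
   5  $ S y b z b  b z b y b z b $    match b
   6  $ S y b z    z b y b z b $      match z
   7  $ S y b      b y b z b $        match b
   8  $ S y        y b z b $          match y
   9  $ S          b z b $            expand S ::= b z b
  10  $ b z b      b z b $            match b
  11  $ b z        z b $              match z
  12  $ b          b $                match b
Accept reached after 12 steps.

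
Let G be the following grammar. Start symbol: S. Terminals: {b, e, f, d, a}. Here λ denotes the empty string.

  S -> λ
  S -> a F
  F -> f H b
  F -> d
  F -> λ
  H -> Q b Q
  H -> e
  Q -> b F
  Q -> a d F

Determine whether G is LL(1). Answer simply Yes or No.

FIRST(S) = {λ, a}
FIRST(F) = {λ, d, f}
FIRST(H) = {a, b, e}
FIRST(Q) = {a, b}
FOLLOW(S) = {$}
FOLLOW(F) = {$, b}
FOLLOW(H) = {b}
FOLLOW(Q) = {b}
Each cell of M receives at most one production.

Yes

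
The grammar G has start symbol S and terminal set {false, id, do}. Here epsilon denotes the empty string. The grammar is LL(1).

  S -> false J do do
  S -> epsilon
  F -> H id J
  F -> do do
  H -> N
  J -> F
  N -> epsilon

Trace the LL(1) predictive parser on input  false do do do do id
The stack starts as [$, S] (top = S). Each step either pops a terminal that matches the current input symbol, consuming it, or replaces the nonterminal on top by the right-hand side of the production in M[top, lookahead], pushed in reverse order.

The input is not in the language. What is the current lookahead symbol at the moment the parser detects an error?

id

step 1: stack=$ S  input=false do do do do id $  — expand S -> false J do do
step 2: stack=$ do do J false  input=false do do do do id $  — match false
step 3: stack=$ do do J  input=do do do do id $  — expand J -> F
step 4: stack=$ do do F  input=do do do do id $  — expand F -> do do
step 5: stack=$ do do do do  input=do do do do id $  — match do
step 6: stack=$ do do do  input=do do do id $  — match do
step 7: stack=$ do do  input=do do id $  — match do
step 8: stack=$ do  input=do id $  — match do
step 9: stack=$  input=id $  — error: stack empty but input remains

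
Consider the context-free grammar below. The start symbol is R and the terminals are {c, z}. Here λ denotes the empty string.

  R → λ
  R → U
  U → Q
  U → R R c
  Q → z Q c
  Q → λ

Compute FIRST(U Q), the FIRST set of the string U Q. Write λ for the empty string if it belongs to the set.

{λ, c, z}

FIRST(Q): from Q→z Q c we get {z}; from Q→λ we get {λ}. So FIRST(Q) = {λ, z}.
FIRST(R): from R→λ we get {λ}; from R→U we get {λ, c, z}. So FIRST(R) = {λ, c, z}.
FIRST(U): from U→Q we get {λ, z}; from U→R R c we get {c, z}. So FIRST(U) = {λ, c, z}.
FIRST(U Q): take FIRST of each symbol in turn, carrying on past any symbol whose FIRST contains λ; result {λ, c, z}.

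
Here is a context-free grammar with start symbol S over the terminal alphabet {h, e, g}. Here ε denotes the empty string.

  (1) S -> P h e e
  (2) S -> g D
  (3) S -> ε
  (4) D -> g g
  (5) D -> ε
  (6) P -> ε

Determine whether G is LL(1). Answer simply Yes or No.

Yes

FIRST(S) = {ε, g, h}
FIRST(D) = {ε, g}
FIRST(P) = {ε}
FOLLOW(S) = {$}
FOLLOW(D) = {$}
FOLLOW(P) = {h}
Each cell of M receives at most one production.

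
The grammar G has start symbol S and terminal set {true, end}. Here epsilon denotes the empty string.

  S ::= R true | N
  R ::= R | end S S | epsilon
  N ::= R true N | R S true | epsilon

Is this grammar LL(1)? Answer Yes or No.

FIRST(S) = {epsilon, end, true}
FIRST(R) = {epsilon, end}
FIRST(N) = {epsilon, end, true}
FOLLOW(S) = {$, end, true}
FOLLOW(R) = {end, true}
FOLLOW(N) = {$, end, true}
Cell M[N, end] receives both N ::= R true N and N ::= R S true and N ::= epsilon — the grammar is not LL(1).

No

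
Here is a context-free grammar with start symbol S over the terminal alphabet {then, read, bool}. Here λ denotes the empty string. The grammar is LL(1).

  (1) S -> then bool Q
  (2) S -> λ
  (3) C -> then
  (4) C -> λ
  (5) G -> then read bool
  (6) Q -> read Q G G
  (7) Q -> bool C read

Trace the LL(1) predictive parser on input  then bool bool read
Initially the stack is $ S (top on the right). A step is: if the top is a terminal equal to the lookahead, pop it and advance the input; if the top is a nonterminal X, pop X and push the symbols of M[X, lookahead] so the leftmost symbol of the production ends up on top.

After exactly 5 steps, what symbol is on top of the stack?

C

step 1: stack=$ S  input=then bool bool read $  — expand S -> then bool Q
step 2: stack=$ Q bool then  input=then bool bool read $  — match then
step 3: stack=$ Q bool  input=bool bool read $  — match bool
step 4: stack=$ Q  input=bool read $  — expand Q -> bool C read
step 5: stack=$ read C bool  input=bool read $  — match bool
Stack after step 5: $ read C (top = C).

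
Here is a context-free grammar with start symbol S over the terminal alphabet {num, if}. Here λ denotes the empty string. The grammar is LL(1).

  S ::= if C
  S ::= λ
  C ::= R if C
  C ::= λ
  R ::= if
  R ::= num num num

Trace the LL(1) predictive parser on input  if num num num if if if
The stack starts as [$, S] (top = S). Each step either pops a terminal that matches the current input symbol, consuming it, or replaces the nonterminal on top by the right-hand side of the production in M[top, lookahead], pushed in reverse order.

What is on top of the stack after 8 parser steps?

step 1: stack=$ S  input=if num num num if if if $  — expand S ::= if C
step 2: stack=$ C if  input=if num num num if if if $  — match if
step 3: stack=$ C  input=num num num if if if $  — expand C ::= R if C
step 4: stack=$ C if R  input=num num num if if if $  — expand R ::= num num num
step 5: stack=$ C if num num num  input=num num num if if if $  — match num
step 6: stack=$ C if num num  input=num num if if if $  — match num
step 7: stack=$ C if num  input=num if if if $  — match num
step 8: stack=$ C if  input=if if if $  — match if
Stack after step 8: $ C (top = C).

C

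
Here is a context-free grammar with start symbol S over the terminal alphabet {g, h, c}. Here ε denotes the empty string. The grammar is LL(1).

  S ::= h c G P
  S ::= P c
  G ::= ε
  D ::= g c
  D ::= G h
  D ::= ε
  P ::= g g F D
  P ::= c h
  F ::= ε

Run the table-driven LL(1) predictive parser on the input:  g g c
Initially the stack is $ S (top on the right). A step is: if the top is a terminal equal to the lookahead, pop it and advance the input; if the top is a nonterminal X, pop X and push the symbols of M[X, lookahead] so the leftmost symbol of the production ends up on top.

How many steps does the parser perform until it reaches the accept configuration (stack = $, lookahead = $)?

step 1: stack=$ S  input=g g c $  — expand S ::= P c
step 2: stack=$ c P  input=g g c $  — expand P ::= g g F D
step 3: stack=$ c D F g g  input=g g c $  — match g
step 4: stack=$ c D F g  input=g c $  — match g
step 5: stack=$ c D F  input=c $  — expand F ::= ε
step 6: stack=$ c D  input=c $  — expand D ::= ε
step 7: stack=$ c  input=c $  — match c
Accept reached after 7 steps.

7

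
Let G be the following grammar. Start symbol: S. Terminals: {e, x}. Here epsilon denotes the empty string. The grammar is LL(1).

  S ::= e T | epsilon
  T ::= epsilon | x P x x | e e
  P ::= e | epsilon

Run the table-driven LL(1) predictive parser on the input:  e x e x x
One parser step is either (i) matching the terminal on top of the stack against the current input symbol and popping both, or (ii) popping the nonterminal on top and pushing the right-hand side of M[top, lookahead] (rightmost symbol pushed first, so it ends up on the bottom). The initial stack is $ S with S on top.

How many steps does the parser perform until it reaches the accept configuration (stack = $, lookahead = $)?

8

     Stack      Input        Action
  1  $ S        e x e x x $  expand S ::= e T
  2  $ T e      e x e x x $  match e
  3  $ T        x e x x $    expand T ::= x P x x
  4  $ x x P x  x e x x $    match x
  5  $ x x P    e x x $      expand P ::= e
  6  $ x x e    e x x $      match e
  7  $ x x      x x $        match x
  8  $ x        x $          match x
Accept reached after 8 steps.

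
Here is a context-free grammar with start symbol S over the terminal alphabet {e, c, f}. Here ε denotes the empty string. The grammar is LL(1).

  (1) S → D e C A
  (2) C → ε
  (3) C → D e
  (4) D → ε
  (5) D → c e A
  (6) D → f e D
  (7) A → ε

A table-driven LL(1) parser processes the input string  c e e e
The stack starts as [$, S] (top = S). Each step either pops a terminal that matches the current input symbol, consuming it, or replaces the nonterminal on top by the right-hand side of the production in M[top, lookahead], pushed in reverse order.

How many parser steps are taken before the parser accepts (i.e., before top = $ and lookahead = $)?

      Stack          Input      Action
   1  $ S            c e e e $  expand S → D e C A
   2  $ A C e D      c e e e $  expand D → c e A
   3  $ A C e A e c  c e e e $  match c
   4  $ A C e A e    e e e $    match e
   5  $ A C e A      e e $      expand A → ε
   6  $ A C e        e e $      match e
   7  $ A C          e $        expand C → D e
   8  $ A e D        e $        expand D → ε
   9  $ A e          e $        match e
  10  $ A            $          expand A → ε
Accept reached after 10 steps.

10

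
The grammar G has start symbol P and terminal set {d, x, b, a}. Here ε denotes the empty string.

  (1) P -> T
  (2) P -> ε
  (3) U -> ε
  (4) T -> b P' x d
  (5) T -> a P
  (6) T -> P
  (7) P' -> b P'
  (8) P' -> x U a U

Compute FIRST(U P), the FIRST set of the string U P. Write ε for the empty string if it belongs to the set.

{ε, a, b}

FIRST(U): from U->ε we get {ε}. So FIRST(U) = {ε}.
FIRST(P'): from P'->b P' we get {b}; from P'->x U a U we get {x}. So FIRST(P') = {b, x}.
FIRST(P): from P->T we get {ε, a, b}; from P->ε we get {ε}. So FIRST(P) = {ε, a, b}.
FIRST(T): from T->b P' x d we get {b}; from T->a P we get {a}; from T->P we get {ε, a, b}. So FIRST(T) = {ε, a, b}.
FIRST(U P): take FIRST of each symbol in turn, carrying on past any symbol whose FIRST contains ε; result {ε, a, b}.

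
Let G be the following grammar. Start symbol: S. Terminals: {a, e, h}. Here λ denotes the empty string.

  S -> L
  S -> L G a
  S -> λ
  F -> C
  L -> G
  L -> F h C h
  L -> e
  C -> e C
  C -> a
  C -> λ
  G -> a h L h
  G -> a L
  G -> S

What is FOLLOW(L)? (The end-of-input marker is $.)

FIRST(C) = {λ, a, e}
FIRST(F) = {λ, a, e}  (via C)
FIRST(S) = {λ, a, e, h}  (via L, L G a)
FIRST(G) = {λ, a, e, h}  (via S)
FIRST(L) = {λ, a, e, h}  (via G, F h C h)
FOLLOW(S) includes $ since S is the start symbol.
FOLLOW(F): in L->F h C h, F is followed by h C h with FIRST {h}. Thus FOLLOW(F) = {h}.
FOLLOW(C): in F->C, the suffix after C is empty, so FOLLOW(C) ⊇ FOLLOW(F) = {h}; in L->F h C h, C is followed by h with FIRST {h}; in C->e C, the suffix after C is empty (adds nothing new). Thus FOLLOW(C) = {h}.
FOLLOW(S): in G->S, the suffix after S is empty, so FOLLOW(S) ⊇ FOLLOW(G) = {$, a, e, h}. Thus FOLLOW(S) = {$, a, e, h}.
FOLLOW(L): in S->L, the suffix after L is empty, so FOLLOW(L) ⊇ FOLLOW(S) = {$, a, e, h}; in S->L G a, L is followed by G a with FIRST {a, e, h}; in G->a h L h, L is followed by h with FIRST {h}; in G->a L, the suffix after L is empty, so FOLLOW(L) ⊇ FOLLOW(G) = {$, a, e, h}. Thus FOLLOW(L) = {$, a, e, h}.
FOLLOW(G): in S->L G a, G is followed by a with FIRST {a}; in L->G, the suffix after G is empty, so FOLLOW(G) ⊇ FOLLOW(L) = {$, a, e, h}. Thus FOLLOW(G) = {$, a, e, h}.

{$, a, e, h}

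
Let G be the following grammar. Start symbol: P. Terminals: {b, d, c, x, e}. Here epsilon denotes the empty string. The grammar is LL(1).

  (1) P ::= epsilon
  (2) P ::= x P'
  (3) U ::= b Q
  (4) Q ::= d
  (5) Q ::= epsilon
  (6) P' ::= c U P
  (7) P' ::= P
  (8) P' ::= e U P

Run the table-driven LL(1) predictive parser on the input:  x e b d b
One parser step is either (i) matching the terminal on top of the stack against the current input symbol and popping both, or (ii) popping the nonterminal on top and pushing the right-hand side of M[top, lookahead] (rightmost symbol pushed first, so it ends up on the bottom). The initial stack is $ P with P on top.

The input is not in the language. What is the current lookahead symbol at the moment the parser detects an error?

     Stack    Input        Action
  1  $ P      x e b d b $  expand P ::= x P'
  2  $ P' x   x e b d b $  match x
  3  $ P'     e b d b $    expand P' ::= e U P
  4  $ P U e  e b d b $    match e
  5  $ P U    b d b $      expand U ::= b Q
  6  $ P Q b  b d b $      match b
  7  $ P Q    d b $        expand Q ::= d
  8  $ P d    d b $        match d
  9  $ P      b $          error: M[P, b] is empty

b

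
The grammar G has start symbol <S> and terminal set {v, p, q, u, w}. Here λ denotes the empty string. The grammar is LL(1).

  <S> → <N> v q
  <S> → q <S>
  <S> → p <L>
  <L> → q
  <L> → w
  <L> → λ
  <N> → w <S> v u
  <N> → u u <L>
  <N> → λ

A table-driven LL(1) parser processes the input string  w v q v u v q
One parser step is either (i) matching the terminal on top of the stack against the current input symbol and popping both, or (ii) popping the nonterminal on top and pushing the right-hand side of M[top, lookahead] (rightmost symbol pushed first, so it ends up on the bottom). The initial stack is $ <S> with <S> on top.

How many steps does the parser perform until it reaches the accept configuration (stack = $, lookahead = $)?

      Stack              Input            Action
   1  $ <S>              w v q v u v q $  expand <S> → <N> v q
   2  $ q v <N>          w v q v u v q $  expand <N> → w <S> v u
   3  $ q v u v <S> w    w v q v u v q $  match w
   4  $ q v u v <S>      v q v u v q $    expand <S> → <N> v q
   5  $ q v u v q v <N>  v q v u v q $    expand <N> → λ
   6  $ q v u v q v      v q v u v q $    match v
   7  $ q v u v q        q v u v q $      match q
   8  $ q v u v          v u v q $        match v
   9  $ q v u            u v q $          match u
  10  $ q v              v q $            match v
  11  $ q                q $              match q
Accept reached after 11 steps.

11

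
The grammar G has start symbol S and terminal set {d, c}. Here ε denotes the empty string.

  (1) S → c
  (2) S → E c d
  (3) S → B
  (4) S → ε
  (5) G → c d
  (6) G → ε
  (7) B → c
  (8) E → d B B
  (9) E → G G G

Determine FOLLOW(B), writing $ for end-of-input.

{$, c}

FIRST(G) = {ε, c}
FIRST(B) = {c}
FIRST(E) = {ε, c, d}  (via G G G)
FIRST(S) = {ε, c, d}  (via E c d, B)
FOLLOW(S) includes $ since S is the start symbol.
FOLLOW(S): S appears on no right-hand side. Thus FOLLOW(S) = {$}.
FOLLOW(E): in S→E c d, E is followed by c d with FIRST {c}. Thus FOLLOW(E) = {c}.
FOLLOW(G): in E→G G G (occurrence 1), G is followed by G G with FIRST {ε, c}; in E→G G G (occurrence 1), the suffix after G is nullable, so FOLLOW(G) ⊇ FOLLOW(E) = {c}; in E→G G G (occurrence 2), G is followed by G with FIRST {ε, c}; in E→G G G (occurrence 2), the suffix after G is nullable, so FOLLOW(G) ⊇ FOLLOW(E) = {c}; in E→G G G (occurrence 3), the suffix after G is empty, so FOLLOW(G) ⊇ FOLLOW(E) = {c}. Thus FOLLOW(G) = {c}.
FOLLOW(B): in S→B, the suffix after B is empty, so FOLLOW(B) ⊇ FOLLOW(S) = {$}; in E→d B B (occurrence 1), B is followed by B with FIRST {c}; in E→d B B (occurrence 2), the suffix after B is empty, so FOLLOW(B) ⊇ FOLLOW(E) = {c}. Thus FOLLOW(B) = {$, c}.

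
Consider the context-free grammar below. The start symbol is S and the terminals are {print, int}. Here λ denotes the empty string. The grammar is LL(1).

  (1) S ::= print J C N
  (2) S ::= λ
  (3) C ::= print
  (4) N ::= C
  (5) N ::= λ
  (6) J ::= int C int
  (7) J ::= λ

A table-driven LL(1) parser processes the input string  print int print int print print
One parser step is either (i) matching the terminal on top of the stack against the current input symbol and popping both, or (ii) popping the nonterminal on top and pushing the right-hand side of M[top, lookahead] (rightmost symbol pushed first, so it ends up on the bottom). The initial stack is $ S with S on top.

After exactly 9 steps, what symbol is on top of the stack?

N

     Stack            Input                              Action
  1  $ S              print int print int print print $  expand S ::= print J C N
  2  $ N C J print    print int print int print print $  match print
  3  $ N C J          int print int print print $        expand J ::= int C int
  4  $ N C int C int  int print int print print $        match int
  5  $ N C int C      print int print print $            expand C ::= print
  6  $ N C int print  print int print print $            match print
  7  $ N C int        int print print $                  match int
  8  $ N C            print print $                      expand C ::= print
  9  $ N print        print print $                      match print
Stack after step 9: $ N (top = N).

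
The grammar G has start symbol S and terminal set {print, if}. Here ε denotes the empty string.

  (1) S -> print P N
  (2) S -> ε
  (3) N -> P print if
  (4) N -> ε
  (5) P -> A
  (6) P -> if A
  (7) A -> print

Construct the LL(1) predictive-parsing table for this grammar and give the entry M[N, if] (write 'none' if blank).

N -> P print if

FIRST(S) = {ε, print}
FIRST(A) = {print}
FIRST(P) = {if, print}  (via A)
FIRST(N) = {ε, if, print}  (via P print if)
FOLLOW(S) includes $ since S is the start symbol.
FOLLOW(S): S appears on no right-hand side. Thus FOLLOW(S) = {$}.
FOLLOW(N): in S->print P N, the suffix after N is empty, so FOLLOW(N) ⊇ FOLLOW(S) = {$}. Thus FOLLOW(N) = {$}.
For N -> P print if: FIRST(P print if) = {if, print}, so it goes in M[N, t] for t ∈ {if, print}.
For N -> ε: FIRST(ε) = {ε}, so it goes in M[N, t] for t ∈ {}; since ε ∈ FIRST, also for every t ∈ FOLLOW(N) = {$}.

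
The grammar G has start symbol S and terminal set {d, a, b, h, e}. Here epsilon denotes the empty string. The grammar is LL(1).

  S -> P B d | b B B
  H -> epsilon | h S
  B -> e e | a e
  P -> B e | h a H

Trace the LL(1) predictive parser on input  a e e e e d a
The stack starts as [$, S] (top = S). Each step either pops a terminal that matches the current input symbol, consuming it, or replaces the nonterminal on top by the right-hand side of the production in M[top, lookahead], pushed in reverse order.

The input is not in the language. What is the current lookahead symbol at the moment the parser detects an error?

step 1: stack=$ S  input=a e e e e d a $  — expand S -> P B d
step 2: stack=$ d B P  input=a e e e e d a $  — expand P -> B e
step 3: stack=$ d B e B  input=a e e e e d a $  — expand B -> a e
step 4: stack=$ d B e e a  input=a e e e e d a $  — match a
step 5: stack=$ d B e e  input=e e e e d a $  — match e
step 6: stack=$ d B e  input=e e e d a $  — match e
step 7: stack=$ d B  input=e e d a $  — expand B -> e e
step 8: stack=$ d e e  input=e e d a $  — match e
step 9: stack=$ d e  input=e d a $  — match e
step 10: stack=$ d  input=d a $  — match d
step 11: stack=$  input=a $  — error: stack empty but input remains

a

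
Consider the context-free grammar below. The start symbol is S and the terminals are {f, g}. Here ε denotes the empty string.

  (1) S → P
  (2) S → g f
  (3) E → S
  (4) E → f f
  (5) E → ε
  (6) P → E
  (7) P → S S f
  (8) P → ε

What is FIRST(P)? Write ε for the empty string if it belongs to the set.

FIRST(S) = {ε, f, g}  (via P)
FIRST(E) = {ε, f, g}  (via S)
FIRST(P) = {ε, f, g}  (via E, S S f)

{ε, f, g}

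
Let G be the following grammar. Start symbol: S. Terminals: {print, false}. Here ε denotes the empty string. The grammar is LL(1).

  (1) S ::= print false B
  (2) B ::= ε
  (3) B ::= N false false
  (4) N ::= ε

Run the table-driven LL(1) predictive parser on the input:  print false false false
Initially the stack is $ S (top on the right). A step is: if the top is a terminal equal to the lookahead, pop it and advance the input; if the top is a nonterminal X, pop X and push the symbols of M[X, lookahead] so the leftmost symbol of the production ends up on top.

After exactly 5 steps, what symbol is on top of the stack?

false

step 1: stack=$ S  input=print false false false $  — expand S ::= print false B
step 2: stack=$ B false print  input=print false false false $  — match print
step 3: stack=$ B false  input=false false false $  — match false
step 4: stack=$ B  input=false false $  — expand B ::= N false false
step 5: stack=$ false false N  input=false false $  — expand N ::= ε
Stack after step 5: $ false false (top = false).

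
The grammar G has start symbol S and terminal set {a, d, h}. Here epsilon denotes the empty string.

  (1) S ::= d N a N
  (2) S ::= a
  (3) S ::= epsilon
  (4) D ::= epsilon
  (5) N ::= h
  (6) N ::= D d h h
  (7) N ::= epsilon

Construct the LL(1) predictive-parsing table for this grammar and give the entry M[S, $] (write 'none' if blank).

S ::= epsilon

FIRST(S): from S::=d N a N we get {d}; from S::=a we get {a}; from S::=epsilon we get {epsilon}. So FIRST(S) = {epsilon, a, d}.
FIRST(D): from D::=epsilon we get {epsilon}. So FIRST(D) = {epsilon}.
FIRST(N): from N::=h we get {h}; from N::=D d h h we get {d}; from N::=epsilon we get {epsilon}. So FIRST(N) = {epsilon, d, h}.
FOLLOW(S) includes $ since S is the start symbol.
FOLLOW(S): S appears on no right-hand side. Thus FOLLOW(S) = {$}.
For S ::= d N a N: FIRST(d N a N) = {d}, so it goes in M[S, t] for t ∈ {d}.
For S ::= a: FIRST(a) = {a}, so it goes in M[S, t] for t ∈ {a}.
For S ::= epsilon: FIRST(epsilon) = {epsilon}, so it goes in M[S, t] for t ∈ {}; since epsilon ∈ FIRST, also for every t ∈ FOLLOW(S) = {$}.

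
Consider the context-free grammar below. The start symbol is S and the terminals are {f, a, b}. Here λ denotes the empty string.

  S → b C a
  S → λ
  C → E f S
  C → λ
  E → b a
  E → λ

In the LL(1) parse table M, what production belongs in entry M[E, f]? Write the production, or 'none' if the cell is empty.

E → λ

FIRST(S) = {λ, b}
FIRST(E) = {λ, b}
FIRST(C) = {λ, b, f}  (via E f S)
FOLLOW(S) includes $ since S is the start symbol.
FOLLOW(E): in C→E f S, E is followed by f S with FIRST {f}. Thus FOLLOW(E) = {f}.
For E → b a: FIRST(b a) = {b}, so it goes in M[E, t] for t ∈ {b}.
For E → λ: FIRST(λ) = {λ}, so it goes in M[E, t] for t ∈ {}; since λ ∈ FIRST, also for every t ∈ FOLLOW(E) = {f}.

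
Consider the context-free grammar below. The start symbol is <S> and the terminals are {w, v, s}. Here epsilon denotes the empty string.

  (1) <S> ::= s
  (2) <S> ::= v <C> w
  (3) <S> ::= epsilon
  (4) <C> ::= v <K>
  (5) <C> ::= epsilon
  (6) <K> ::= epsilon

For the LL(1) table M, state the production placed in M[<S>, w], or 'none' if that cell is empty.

none

FIRST(<S>) = {epsilon, s, v}
FIRST(<C>) = {epsilon, v}
FIRST(<K>) = {epsilon}
FOLLOW(<S>) includes $ since <S> is the start symbol.
FOLLOW(<S>): <S> appears on no right-hand side. Thus FOLLOW(<S>) = {$}.
For <S> ::= s: FIRST(s) = {s}, so it goes in M[<S>, t] for t ∈ {s}.
For <S> ::= v <C> w: FIRST(v <C> w) = {v}, so it goes in M[<S>, t] for t ∈ {v}.
For <S> ::= epsilon: FIRST(epsilon) = {epsilon}, so it goes in M[<S>, t] for t ∈ {}; since epsilon ∈ FIRST, also for every t ∈ FOLLOW(<S>) = {$}.
None of these place a production in M[<S>, w].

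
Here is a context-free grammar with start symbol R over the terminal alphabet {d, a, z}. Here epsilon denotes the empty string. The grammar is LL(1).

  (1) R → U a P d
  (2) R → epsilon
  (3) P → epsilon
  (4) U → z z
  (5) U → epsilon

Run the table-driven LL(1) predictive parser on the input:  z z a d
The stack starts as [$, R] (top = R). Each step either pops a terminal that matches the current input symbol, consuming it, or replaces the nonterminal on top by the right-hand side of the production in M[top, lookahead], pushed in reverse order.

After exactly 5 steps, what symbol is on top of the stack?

P

     Stack        Input      Action
  1  $ R          z z a d $  expand R → U a P d
  2  $ d P a U    z z a d $  expand U → z z
  3  $ d P a z z  z z a d $  match z
  4  $ d P a z    z a d $    match z
  5  $ d P a      a d $      match a
Stack after step 5: $ d P (top = P).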